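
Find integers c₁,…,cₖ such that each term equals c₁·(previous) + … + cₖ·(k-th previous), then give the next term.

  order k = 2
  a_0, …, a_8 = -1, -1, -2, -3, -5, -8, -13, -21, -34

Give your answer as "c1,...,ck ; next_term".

  a_2 = 1·-1 + 1·-1 = -2
  a_3 = 1·-2 + 1·-1 = -3
  a_4 = 1·-3 + 1·-2 = -5
  a_5 = 1·-5 + 1·-3 = -8
  a_6 = 1·-8 + 1·-5 = -13
  a_7 = 1·-13 + 1·-8 = -21
  a_8 = 1·-21 + 1·-13 = -34
  a_9 = 1·-34 + 1·-21 = -55

1,1 ; -55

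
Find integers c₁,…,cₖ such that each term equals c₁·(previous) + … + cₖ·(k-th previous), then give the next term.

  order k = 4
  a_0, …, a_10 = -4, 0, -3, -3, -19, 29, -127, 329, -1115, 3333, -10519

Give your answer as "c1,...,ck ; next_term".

-2,3,0,4 ; 32353

  a_4 = -2·-3 + 3·-3 + 0·0 + 4·-4 = -19
  a_5 = -2·-19 + 3·-3 + 0·-3 + 4·0 = 29
  a_6 = -2·29 + 3·-19 + 0·-3 + 4·-3 = -127
  a_7 = -2·-127 + 3·29 + 0·-19 + 4·-3 = 329
  a_8 = -2·329 + 3·-127 + 0·29 + 4·-19 = -1115
  a_9 = -2·-1115 + 3·329 + 0·-127 + 4·29 = 3333
  a_10 = -2·3333 + 3·-1115 + 0·329 + 4·-127 = -10519
  a_11 = -2·-10519 + 3·3333 + 0·-1115 + 4·329 = 32353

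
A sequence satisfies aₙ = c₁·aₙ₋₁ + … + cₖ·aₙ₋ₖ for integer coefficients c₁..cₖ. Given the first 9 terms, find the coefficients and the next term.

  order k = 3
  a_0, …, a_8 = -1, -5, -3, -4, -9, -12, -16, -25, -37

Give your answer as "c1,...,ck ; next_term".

  a_3 = 1·-3 + 0·-5 + 1·-1 = -4
  a_4 = 1·-4 + 0·-3 + 1·-5 = -9
  a_5 = 1·-9 + 0·-4 + 1·-3 = -12
  a_6 = 1·-12 + 0·-9 + 1·-4 = -16
  a_7 = 1·-16 + 0·-12 + 1·-9 = -25
  a_8 = 1·-25 + 0·-16 + 1·-12 = -37
  a_9 = 1·-37 + 0·-25 + 1·-16 = -53

1,0,1 ; -53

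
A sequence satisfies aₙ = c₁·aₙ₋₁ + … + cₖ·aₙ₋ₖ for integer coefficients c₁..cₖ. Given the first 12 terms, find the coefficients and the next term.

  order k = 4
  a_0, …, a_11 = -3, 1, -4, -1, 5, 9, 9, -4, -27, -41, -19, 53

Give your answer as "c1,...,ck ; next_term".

  a_4 = 1·-1 + -1·-4 + -1·1 + -1·-3 = 5
  a_5 = 1·5 + -1·-1 + -1·-4 + -1·1 = 9
  a_6 = 1·9 + -1·5 + -1·-1 + -1·-4 = 9
  a_7 = 1·9 + -1·9 + -1·5 + -1·-1 = -4
  a_8 = 1·-4 + -1·9 + -1·9 + -1·5 = -27
  a_9 = 1·-27 + -1·-4 + -1·9 + -1·9 = -41
  a_10 = 1·-41 + -1·-27 + -1·-4 + -1·9 = -19
  a_11 = 1·-19 + -1·-41 + -1·-27 + -1·-4 = 53
  a_12 = 1·53 + -1·-19 + -1·-41 + -1·-27 = 140

1,-1,-1,-1 ; 140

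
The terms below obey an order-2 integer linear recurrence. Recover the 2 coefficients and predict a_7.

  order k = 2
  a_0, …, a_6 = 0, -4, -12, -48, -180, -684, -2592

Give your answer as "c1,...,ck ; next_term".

  a_2 = 3·-4 + 3·0 = -12
  a_3 = 3·-12 + 3·-4 = -48
  a_4 = 3·-48 + 3·-12 = -180
  a_5 = 3·-180 + 3·-48 = -684
  a_6 = 3·-684 + 3·-180 = -2592
  a_7 = 3·-2592 + 3·-684 = -9828

3,3 ; -9828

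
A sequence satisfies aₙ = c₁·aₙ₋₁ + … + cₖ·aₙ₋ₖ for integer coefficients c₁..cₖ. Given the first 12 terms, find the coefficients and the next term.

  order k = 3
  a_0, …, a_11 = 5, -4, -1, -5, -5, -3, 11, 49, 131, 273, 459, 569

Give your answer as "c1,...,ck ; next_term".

3,-2,-2 ; 243

  a_3 = 3·-1 + -2·-4 + -2·5 = -5
  a_4 = 3·-5 + -2·-1 + -2·-4 = -5
  a_5 = 3·-5 + -2·-5 + -2·-1 = -3
  a_6 = 3·-3 + -2·-5 + -2·-5 = 11
  a_7 = 3·11 + -2·-3 + -2·-5 = 49
  a_8 = 3·49 + -2·11 + -2·-3 = 131
  a_9 = 3·131 + -2·49 + -2·11 = 273
  a_10 = 3·273 + -2·131 + -2·49 = 459
  a_11 = 3·459 + -2·273 + -2·131 = 569
  a_12 = 3·569 + -2·459 + -2·273 = 243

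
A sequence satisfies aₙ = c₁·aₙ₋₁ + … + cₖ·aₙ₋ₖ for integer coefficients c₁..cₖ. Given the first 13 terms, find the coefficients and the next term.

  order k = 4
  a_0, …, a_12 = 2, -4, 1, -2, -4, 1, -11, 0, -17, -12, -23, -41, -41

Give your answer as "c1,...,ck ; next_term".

  a_4 = 0·-2 + 2·1 + 1·-4 + -1·2 = -4
  a_5 = 0·-4 + 2·-2 + 1·1 + -1·-4 = 1
  a_6 = 0·1 + 2·-4 + 1·-2 + -1·1 = -11
  a_7 = 0·-11 + 2·1 + 1·-4 + -1·-2 = 0
  a_8 = 0·0 + 2·-11 + 1·1 + -1·-4 = -17
  a_9 = 0·-17 + 2·0 + 1·-11 + -1·1 = -12
  a_10 = 0·-12 + 2·-17 + 1·0 + -1·-11 = -23
  a_11 = 0·-23 + 2·-12 + 1·-17 + -1·0 = -41
  a_12 = 0·-41 + 2·-23 + 1·-12 + -1·-17 = -41
  a_13 = 0·-41 + 2·-41 + 1·-23 + -1·-12 = -93

0,2,1,-1 ; -93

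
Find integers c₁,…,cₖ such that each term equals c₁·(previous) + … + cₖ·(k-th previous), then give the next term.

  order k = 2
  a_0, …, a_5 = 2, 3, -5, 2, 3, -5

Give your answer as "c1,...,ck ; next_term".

-1,-1 ; 2

  a_2 = -1·3 + -1·2 = -5
  a_3 = -1·-5 + -1·3 = 2
  a_4 = -1·2 + -1·-5 = 3
  a_5 = -1·3 + -1·2 = -5
  a_6 = -1·-5 + -1·3 = 2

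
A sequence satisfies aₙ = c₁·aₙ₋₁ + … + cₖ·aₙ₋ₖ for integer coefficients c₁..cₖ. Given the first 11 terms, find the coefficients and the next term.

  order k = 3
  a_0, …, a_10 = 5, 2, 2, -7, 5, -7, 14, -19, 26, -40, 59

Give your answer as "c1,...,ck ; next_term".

  a_3 = -1·2 + 0·2 + -1·5 = -7
  a_4 = -1·-7 + 0·2 + -1·2 = 5
  a_5 = -1·5 + 0·-7 + -1·2 = -7
  a_6 = -1·-7 + 0·5 + -1·-7 = 14
  a_7 = -1·14 + 0·-7 + -1·5 = -19
  a_8 = -1·-19 + 0·14 + -1·-7 = 26
  a_9 = -1·26 + 0·-19 + -1·14 = -40
  a_10 = -1·-40 + 0·26 + -1·-19 = 59
  a_11 = -1·59 + 0·-40 + -1·26 = -85

-1,0,-1 ; -85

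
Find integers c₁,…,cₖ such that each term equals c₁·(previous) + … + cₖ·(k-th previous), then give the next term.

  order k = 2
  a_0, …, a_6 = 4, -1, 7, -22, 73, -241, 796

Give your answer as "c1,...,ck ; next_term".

  a_2 = -3·-1 + 1·4 = 7
  a_3 = -3·7 + 1·-1 = -22
  a_4 = -3·-22 + 1·7 = 73
  a_5 = -3·73 + 1·-22 = -241
  a_6 = -3·-241 + 1·73 = 796
  a_7 = -3·796 + 1·-241 = -2629

-3,1 ; -2629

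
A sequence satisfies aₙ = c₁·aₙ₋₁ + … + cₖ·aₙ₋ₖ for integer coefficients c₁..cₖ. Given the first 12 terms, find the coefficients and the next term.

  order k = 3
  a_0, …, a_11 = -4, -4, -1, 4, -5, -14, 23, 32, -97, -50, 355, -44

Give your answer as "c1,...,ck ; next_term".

0,-3,2 ; -1165

  a_3 = 0·-1 + -3·-4 + 2·-4 = 4
  a_4 = 0·4 + -3·-1 + 2·-4 = -5
  a_5 = 0·-5 + -3·4 + 2·-1 = -14
  a_6 = 0·-14 + -3·-5 + 2·4 = 23
  a_7 = 0·23 + -3·-14 + 2·-5 = 32
  a_8 = 0·32 + -3·23 + 2·-14 = -97
  a_9 = 0·-97 + -3·32 + 2·23 = -50
  a_10 = 0·-50 + -3·-97 + 2·32 = 355
  a_11 = 0·355 + -3·-50 + 2·-97 = -44
  a_12 = 0·-44 + -3·355 + 2·-50 = -1165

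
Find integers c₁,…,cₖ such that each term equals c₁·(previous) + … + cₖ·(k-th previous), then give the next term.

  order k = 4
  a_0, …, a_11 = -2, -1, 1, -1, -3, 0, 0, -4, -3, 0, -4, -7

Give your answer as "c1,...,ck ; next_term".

0,0,1,1 ; -3

  a_4 = 0·-1 + 0·1 + 1·-1 + 1·-2 = -3
  a_5 = 0·-3 + 0·-1 + 1·1 + 1·-1 = 0
  a_6 = 0·0 + 0·-3 + 1·-1 + 1·1 = 0
  a_7 = 0·0 + 0·0 + 1·-3 + 1·-1 = -4
  a_8 = 0·-4 + 0·0 + 1·0 + 1·-3 = -3
  a_9 = 0·-3 + 0·-4 + 1·0 + 1·0 = 0
  a_10 = 0·0 + 0·-3 + 1·-4 + 1·0 = -4
  a_11 = 0·-4 + 0·0 + 1·-3 + 1·-4 = -7
  a_12 = 0·-7 + 0·-4 + 1·0 + 1·-3 = -3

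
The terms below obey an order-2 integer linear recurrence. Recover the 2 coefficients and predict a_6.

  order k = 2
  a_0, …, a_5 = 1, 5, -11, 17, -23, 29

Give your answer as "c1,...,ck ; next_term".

  a_2 = -2·5 + -1·1 = -11
  a_3 = -2·-11 + -1·5 = 17
  a_4 = -2·17 + -1·-11 = -23
  a_5 = -2·-23 + -1·17 = 29
  a_6 = -2·29 + -1·-23 = -35

-2,-1 ; -35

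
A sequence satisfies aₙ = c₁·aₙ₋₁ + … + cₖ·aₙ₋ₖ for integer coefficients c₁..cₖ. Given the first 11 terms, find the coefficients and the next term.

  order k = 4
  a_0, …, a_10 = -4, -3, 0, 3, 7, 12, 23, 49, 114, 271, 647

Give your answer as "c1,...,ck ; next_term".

3,-1,-2,2 ; 1540

  a_4 = 3·3 + -1·0 + -2·-3 + 2·-4 = 7
  a_5 = 3·7 + -1·3 + -2·0 + 2·-3 = 12
  a_6 = 3·12 + -1·7 + -2·3 + 2·0 = 23
  a_7 = 3·23 + -1·12 + -2·7 + 2·3 = 49
  a_8 = 3·49 + -1·23 + -2·12 + 2·7 = 114
  a_9 = 3·114 + -1·49 + -2·23 + 2·12 = 271
  a_10 = 3·271 + -1·114 + -2·49 + 2·23 = 647
  a_11 = 3·647 + -1·271 + -2·114 + 2·49 = 1540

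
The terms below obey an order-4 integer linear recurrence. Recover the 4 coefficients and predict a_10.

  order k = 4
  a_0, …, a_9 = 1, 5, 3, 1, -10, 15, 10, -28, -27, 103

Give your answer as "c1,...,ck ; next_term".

-1,-2,-1,2 ; -1

  a_4 = -1·1 + -2·3 + -1·5 + 2·1 = -10
  a_5 = -1·-10 + -2·1 + -1·3 + 2·5 = 15
  a_6 = -1·15 + -2·-10 + -1·1 + 2·3 = 10
  a_7 = -1·10 + -2·15 + -1·-10 + 2·1 = -28
  a_8 = -1·-28 + -2·10 + -1·15 + 2·-10 = -27
  a_9 = -1·-27 + -2·-28 + -1·10 + 2·15 = 103
  a_10 = -1·103 + -2·-27 + -1·-28 + 2·10 = -1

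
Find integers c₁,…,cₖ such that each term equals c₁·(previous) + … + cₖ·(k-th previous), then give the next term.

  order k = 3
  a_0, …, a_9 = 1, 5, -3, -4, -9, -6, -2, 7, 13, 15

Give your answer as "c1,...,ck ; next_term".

  a_3 = 1·-3 + 0·5 + -1·1 = -4
  a_4 = 1·-4 + 0·-3 + -1·5 = -9
  a_5 = 1·-9 + 0·-4 + -1·-3 = -6
  a_6 = 1·-6 + 0·-9 + -1·-4 = -2
  a_7 = 1·-2 + 0·-6 + -1·-9 = 7
  a_8 = 1·7 + 0·-2 + -1·-6 = 13
  a_9 = 1·13 + 0·7 + -1·-2 = 15
  a_10 = 1·15 + 0·13 + -1·7 = 8

1,0,-1 ; 8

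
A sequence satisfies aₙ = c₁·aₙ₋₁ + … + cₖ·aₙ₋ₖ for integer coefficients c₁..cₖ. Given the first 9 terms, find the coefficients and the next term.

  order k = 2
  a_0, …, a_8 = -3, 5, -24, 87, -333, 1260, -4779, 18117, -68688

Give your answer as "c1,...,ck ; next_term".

  a_2 = -3·5 + 3·-3 = -24
  a_3 = -3·-24 + 3·5 = 87
  a_4 = -3·87 + 3·-24 = -333
  a_5 = -3·-333 + 3·87 = 1260
  a_6 = -3·1260 + 3·-333 = -4779
  a_7 = -3·-4779 + 3·1260 = 18117
  a_8 = -3·18117 + 3·-4779 = -68688
  a_9 = -3·-68688 + 3·18117 = 260415

-3,3 ; 260415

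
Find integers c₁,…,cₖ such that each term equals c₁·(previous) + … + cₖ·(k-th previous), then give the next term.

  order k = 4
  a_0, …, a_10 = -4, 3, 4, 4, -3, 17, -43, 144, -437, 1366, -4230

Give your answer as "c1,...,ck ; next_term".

-2,3,-1,1 ; 13139

  a_4 = -2·4 + 3·4 + -1·3 + 1·-4 = -3
  a_5 = -2·-3 + 3·4 + -1·4 + 1·3 = 17
  a_6 = -2·17 + 3·-3 + -1·4 + 1·4 = -43
  a_7 = -2·-43 + 3·17 + -1·-3 + 1·4 = 144
  a_8 = -2·144 + 3·-43 + -1·17 + 1·-3 = -437
  a_9 = -2·-437 + 3·144 + -1·-43 + 1·17 = 1366
  a_10 = -2·1366 + 3·-437 + -1·144 + 1·-43 = -4230
  a_11 = -2·-4230 + 3·1366 + -1·-437 + 1·144 = 13139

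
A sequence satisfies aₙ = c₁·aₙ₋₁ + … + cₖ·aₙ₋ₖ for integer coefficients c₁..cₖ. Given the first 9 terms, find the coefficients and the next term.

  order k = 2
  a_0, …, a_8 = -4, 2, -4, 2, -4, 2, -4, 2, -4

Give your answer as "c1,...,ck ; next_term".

0,1 ; 2

  a_2 = 0·2 + 1·-4 = -4
  a_3 = 0·-4 + 1·2 = 2
  a_4 = 0·2 + 1·-4 = -4
  a_5 = 0·-4 + 1·2 = 2
  a_6 = 0·2 + 1·-4 = -4
  a_7 = 0·-4 + 1·2 = 2
  a_8 = 0·2 + 1·-4 = -4
  a_9 = 0·-4 + 1·2 = 2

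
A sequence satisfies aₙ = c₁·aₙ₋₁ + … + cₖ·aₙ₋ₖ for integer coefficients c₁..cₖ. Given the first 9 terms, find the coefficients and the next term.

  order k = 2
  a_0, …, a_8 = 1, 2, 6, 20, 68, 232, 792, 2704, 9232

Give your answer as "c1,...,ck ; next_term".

  a_2 = 4·2 + -2·1 = 6
  a_3 = 4·6 + -2·2 = 20
  a_4 = 4·20 + -2·6 = 68
  a_5 = 4·68 + -2·20 = 232
  a_6 = 4·232 + -2·68 = 792
  a_7 = 4·792 + -2·232 = 2704
  a_8 = 4·2704 + -2·792 = 9232
  a_9 = 4·9232 + -2·2704 = 31520

4,-2 ; 31520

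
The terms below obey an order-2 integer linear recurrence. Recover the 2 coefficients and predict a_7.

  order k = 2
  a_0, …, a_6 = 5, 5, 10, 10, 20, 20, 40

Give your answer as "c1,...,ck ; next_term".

0,2 ; 40

  a_2 = 0·5 + 2·5 = 10
  a_3 = 0·10 + 2·5 = 10
  a_4 = 0·10 + 2·10 = 20
  a_5 = 0·20 + 2·10 = 20
  a_6 = 0·20 + 2·20 = 40
  a_7 = 0·40 + 2·20 = 40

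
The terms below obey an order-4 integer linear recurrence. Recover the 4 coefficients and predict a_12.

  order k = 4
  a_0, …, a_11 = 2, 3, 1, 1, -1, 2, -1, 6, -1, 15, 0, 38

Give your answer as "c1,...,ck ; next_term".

  a_4 = 1·1 + 2·1 + -2·3 + 1·2 = -1
  a_5 = 1·-1 + 2·1 + -2·1 + 1·3 = 2
  a_6 = 1·2 + 2·-1 + -2·1 + 1·1 = -1
  a_7 = 1·-1 + 2·2 + -2·-1 + 1·1 = 6
  a_8 = 1·6 + 2·-1 + -2·2 + 1·-1 = -1
  a_9 = 1·-1 + 2·6 + -2·-1 + 1·2 = 15
  a_10 = 1·15 + 2·-1 + -2·6 + 1·-1 = 0
  a_11 = 1·0 + 2·15 + -2·-1 + 1·6 = 38
  a_12 = 1·38 + 2·0 + -2·15 + 1·-1 = 7

1,2,-2,1 ; 7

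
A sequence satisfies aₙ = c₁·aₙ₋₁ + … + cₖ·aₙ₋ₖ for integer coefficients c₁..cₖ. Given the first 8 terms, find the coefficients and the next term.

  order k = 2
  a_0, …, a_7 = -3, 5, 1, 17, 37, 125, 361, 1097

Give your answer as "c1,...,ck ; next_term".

2,3 ; 3277

  a_2 = 2·5 + 3·-3 = 1
  a_3 = 2·1 + 3·5 = 17
  a_4 = 2·17 + 3·1 = 37
  a_5 = 2·37 + 3·17 = 125
  a_6 = 2·125 + 3·37 = 361
  a_7 = 2·361 + 3·125 = 1097
  a_8 = 2·1097 + 3·361 = 3277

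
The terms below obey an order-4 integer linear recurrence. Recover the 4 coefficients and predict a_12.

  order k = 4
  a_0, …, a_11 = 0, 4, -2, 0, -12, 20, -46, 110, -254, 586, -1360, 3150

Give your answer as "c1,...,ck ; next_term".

-1,2,-2,1 ; -7296

  a_4 = -1·0 + 2·-2 + -2·4 + 1·0 = -12
  a_5 = -1·-12 + 2·0 + -2·-2 + 1·4 = 20
  a_6 = -1·20 + 2·-12 + -2·0 + 1·-2 = -46
  a_7 = -1·-46 + 2·20 + -2·-12 + 1·0 = 110
  a_8 = -1·110 + 2·-46 + -2·20 + 1·-12 = -254
  a_9 = -1·-254 + 2·110 + -2·-46 + 1·20 = 586
  a_10 = -1·586 + 2·-254 + -2·110 + 1·-46 = -1360
  a_11 = -1·-1360 + 2·586 + -2·-254 + 1·110 = 3150
  a_12 = -1·3150 + 2·-1360 + -2·586 + 1·-254 = -7296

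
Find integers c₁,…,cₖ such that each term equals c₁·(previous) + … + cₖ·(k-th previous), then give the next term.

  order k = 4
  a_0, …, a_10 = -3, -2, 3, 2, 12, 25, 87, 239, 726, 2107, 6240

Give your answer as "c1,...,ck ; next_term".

2,3,-1,1 ; 18314

  a_4 = 2·2 + 3·3 + -1·-2 + 1·-3 = 12
  a_5 = 2·12 + 3·2 + -1·3 + 1·-2 = 25
  a_6 = 2·25 + 3·12 + -1·2 + 1·3 = 87
  a_7 = 2·87 + 3·25 + -1·12 + 1·2 = 239
  a_8 = 2·239 + 3·87 + -1·25 + 1·12 = 726
  a_9 = 2·726 + 3·239 + -1·87 + 1·25 = 2107
  a_10 = 2·2107 + 3·726 + -1·239 + 1·87 = 6240
  a_11 = 2·6240 + 3·2107 + -1·726 + 1·239 = 18314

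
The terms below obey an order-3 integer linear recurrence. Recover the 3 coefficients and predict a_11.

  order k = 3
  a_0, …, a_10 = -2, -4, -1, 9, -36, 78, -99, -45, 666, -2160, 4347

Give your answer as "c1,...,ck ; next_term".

-3,-3,3 ; -4563

  a_3 = -3·-1 + -3·-4 + 3·-2 = 9
  a_4 = -3·9 + -3·-1 + 3·-4 = -36
  a_5 = -3·-36 + -3·9 + 3·-1 = 78
  a_6 = -3·78 + -3·-36 + 3·9 = -99
  a_7 = -3·-99 + -3·78 + 3·-36 = -45
  a_8 = -3·-45 + -3·-99 + 3·78 = 666
  a_9 = -3·666 + -3·-45 + 3·-99 = -2160
  a_10 = -3·-2160 + -3·666 + 3·-45 = 4347
  a_11 = -3·4347 + -3·-2160 + 3·666 = -4563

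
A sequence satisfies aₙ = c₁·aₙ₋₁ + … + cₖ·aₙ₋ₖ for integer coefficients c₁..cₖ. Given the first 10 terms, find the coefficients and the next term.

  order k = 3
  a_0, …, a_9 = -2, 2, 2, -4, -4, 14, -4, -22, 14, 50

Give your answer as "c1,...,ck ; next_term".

-2,-3,-3 ; -76

  a_3 = -2·2 + -3·2 + -3·-2 = -4
  a_4 = -2·-4 + -3·2 + -3·2 = -4
  a_5 = -2·-4 + -3·-4 + -3·2 = 14
  a_6 = -2·14 + -3·-4 + -3·-4 = -4
  a_7 = -2·-4 + -3·14 + -3·-4 = -22
  a_8 = -2·-22 + -3·-4 + -3·14 = 14
  a_9 = -2·14 + -3·-22 + -3·-4 = 50
  a_10 = -2·50 + -3·14 + -3·-22 = -76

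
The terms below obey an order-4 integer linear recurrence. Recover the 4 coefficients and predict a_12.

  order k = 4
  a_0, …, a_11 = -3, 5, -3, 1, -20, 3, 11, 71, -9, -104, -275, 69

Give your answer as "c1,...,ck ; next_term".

1,-1,-3,3 ; 629

  a_4 = 1·1 + -1·-3 + -3·5 + 3·-3 = -20
  a_5 = 1·-20 + -1·1 + -3·-3 + 3·5 = 3
  a_6 = 1·3 + -1·-20 + -3·1 + 3·-3 = 11
  a_7 = 1·11 + -1·3 + -3·-20 + 3·1 = 71
  a_8 = 1·71 + -1·11 + -3·3 + 3·-20 = -9
  a_9 = 1·-9 + -1·71 + -3·11 + 3·3 = -104
  a_10 = 1·-104 + -1·-9 + -3·71 + 3·11 = -275
  a_11 = 1·-275 + -1·-104 + -3·-9 + 3·71 = 69
  a_12 = 1·69 + -1·-275 + -3·-104 + 3·-9 = 629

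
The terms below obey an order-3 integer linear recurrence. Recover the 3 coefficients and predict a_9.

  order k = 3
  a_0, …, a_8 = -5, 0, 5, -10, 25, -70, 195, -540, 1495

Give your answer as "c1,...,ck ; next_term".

  a_3 = -3·5 + -1·0 + -1·-5 = -10
  a_4 = -3·-10 + -1·5 + -1·0 = 25
  a_5 = -3·25 + -1·-10 + -1·5 = -70
  a_6 = -3·-70 + -1·25 + -1·-10 = 195
  a_7 = -3·195 + -1·-70 + -1·25 = -540
  a_8 = -3·-540 + -1·195 + -1·-70 = 1495
  a_9 = -3·1495 + -1·-540 + -1·195 = -4140

-3,-1,-1 ; -4140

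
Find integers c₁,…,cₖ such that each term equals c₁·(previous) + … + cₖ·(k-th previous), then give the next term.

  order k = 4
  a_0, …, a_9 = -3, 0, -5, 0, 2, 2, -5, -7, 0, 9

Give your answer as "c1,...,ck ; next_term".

1,-1,0,1 ; 4

  a_4 = 1·0 + -1·-5 + 0·0 + 1·-3 = 2
  a_5 = 1·2 + -1·0 + 0·-5 + 1·0 = 2
  a_6 = 1·2 + -1·2 + 0·0 + 1·-5 = -5
  a_7 = 1·-5 + -1·2 + 0·2 + 1·0 = -7
  a_8 = 1·-7 + -1·-5 + 0·2 + 1·2 = 0
  a_9 = 1·0 + -1·-7 + 0·-5 + 1·2 = 9
  a_10 = 1·9 + -1·0 + 0·-7 + 1·-5 = 4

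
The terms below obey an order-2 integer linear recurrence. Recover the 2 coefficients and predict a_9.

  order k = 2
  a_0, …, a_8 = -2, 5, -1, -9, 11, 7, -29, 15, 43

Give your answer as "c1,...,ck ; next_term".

  a_2 = -1·5 + -2·-2 = -1
  a_3 = -1·-1 + -2·5 = -9
  a_4 = -1·-9 + -2·-1 = 11
  a_5 = -1·11 + -2·-9 = 7
  a_6 = -1·7 + -2·11 = -29
  a_7 = -1·-29 + -2·7 = 15
  a_8 = -1·15 + -2·-29 = 43
  a_9 = -1·43 + -2·15 = -73

-1,-2 ; -73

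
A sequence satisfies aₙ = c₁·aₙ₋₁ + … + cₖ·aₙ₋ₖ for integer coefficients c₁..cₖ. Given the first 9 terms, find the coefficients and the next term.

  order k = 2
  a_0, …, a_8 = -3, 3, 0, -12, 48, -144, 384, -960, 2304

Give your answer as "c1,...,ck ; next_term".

-4,-4 ; -5376

  a_2 = -4·3 + -4·-3 = 0
  a_3 = -4·0 + -4·3 = -12
  a_4 = -4·-12 + -4·0 = 48
  a_5 = -4·48 + -4·-12 = -144
  a_6 = -4·-144 + -4·48 = 384
  a_7 = -4·384 + -4·-144 = -960
  a_8 = -4·-960 + -4·384 = 2304
  a_9 = -4·2304 + -4·-960 = -5376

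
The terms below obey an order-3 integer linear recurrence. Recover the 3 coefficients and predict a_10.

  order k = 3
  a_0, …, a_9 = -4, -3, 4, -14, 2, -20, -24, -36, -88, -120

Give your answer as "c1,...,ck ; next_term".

  a_3 = 0·4 + 2·-3 + 2·-4 = -14
  a_4 = 0·-14 + 2·4 + 2·-3 = 2
  a_5 = 0·2 + 2·-14 + 2·4 = -20
  a_6 = 0·-20 + 2·2 + 2·-14 = -24
  a_7 = 0·-24 + 2·-20 + 2·2 = -36
  a_8 = 0·-36 + 2·-24 + 2·-20 = -88
  a_9 = 0·-88 + 2·-36 + 2·-24 = -120
  a_10 = 0·-120 + 2·-88 + 2·-36 = -248

0,2,2 ; -248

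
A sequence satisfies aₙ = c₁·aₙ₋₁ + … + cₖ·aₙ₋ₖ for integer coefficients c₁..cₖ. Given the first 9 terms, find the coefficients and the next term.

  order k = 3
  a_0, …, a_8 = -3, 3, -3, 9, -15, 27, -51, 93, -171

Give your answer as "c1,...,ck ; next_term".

-1,1,-1 ; 315

  a_3 = -1·-3 + 1·3 + -1·-3 = 9
  a_4 = -1·9 + 1·-3 + -1·3 = -15
  a_5 = -1·-15 + 1·9 + -1·-3 = 27
  a_6 = -1·27 + 1·-15 + -1·9 = -51
  a_7 = -1·-51 + 1·27 + -1·-15 = 93
  a_8 = -1·93 + 1·-51 + -1·27 = -171
  a_9 = -1·-171 + 1·93 + -1·-51 = 315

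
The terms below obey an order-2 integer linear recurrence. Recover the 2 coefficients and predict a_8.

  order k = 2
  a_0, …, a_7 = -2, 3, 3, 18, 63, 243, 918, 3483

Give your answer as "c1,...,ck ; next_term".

  a_2 = 3·3 + 3·-2 = 3
  a_3 = 3·3 + 3·3 = 18
  a_4 = 3·18 + 3·3 = 63
  a_5 = 3·63 + 3·18 = 243
  a_6 = 3·243 + 3·63 = 918
  a_7 = 3·918 + 3·243 = 3483
  a_8 = 3·3483 + 3·918 = 13203

3,3 ; 13203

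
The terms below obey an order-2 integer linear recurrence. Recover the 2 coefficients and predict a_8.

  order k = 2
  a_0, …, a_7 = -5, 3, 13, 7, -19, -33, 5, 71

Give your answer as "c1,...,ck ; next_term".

  a_2 = 1·3 + -2·-5 = 13
  a_3 = 1·13 + -2·3 = 7
  a_4 = 1·7 + -2·13 = -19
  a_5 = 1·-19 + -2·7 = -33
  a_6 = 1·-33 + -2·-19 = 5
  a_7 = 1·5 + -2·-33 = 71
  a_8 = 1·71 + -2·5 = 61

1,-2 ; 61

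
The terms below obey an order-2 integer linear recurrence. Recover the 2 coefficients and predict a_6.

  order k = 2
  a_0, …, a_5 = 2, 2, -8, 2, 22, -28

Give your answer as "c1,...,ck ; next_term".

  a_2 = -1·2 + -3·2 = -8
  a_3 = -1·-8 + -3·2 = 2
  a_4 = -1·2 + -3·-8 = 22
  a_5 = -1·22 + -3·2 = -28
  a_6 = -1·-28 + -3·22 = -38

-1,-3 ; -38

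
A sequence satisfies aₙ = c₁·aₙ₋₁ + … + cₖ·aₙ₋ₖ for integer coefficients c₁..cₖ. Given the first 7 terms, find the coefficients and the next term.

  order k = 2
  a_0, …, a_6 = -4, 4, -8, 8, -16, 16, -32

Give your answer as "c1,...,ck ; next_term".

  a_2 = 0·4 + 2·-4 = -8
  a_3 = 0·-8 + 2·4 = 8
  a_4 = 0·8 + 2·-8 = -16
  a_5 = 0·-16 + 2·8 = 16
  a_6 = 0·16 + 2·-16 = -32
  a_7 = 0·-32 + 2·16 = 32

0,2 ; 32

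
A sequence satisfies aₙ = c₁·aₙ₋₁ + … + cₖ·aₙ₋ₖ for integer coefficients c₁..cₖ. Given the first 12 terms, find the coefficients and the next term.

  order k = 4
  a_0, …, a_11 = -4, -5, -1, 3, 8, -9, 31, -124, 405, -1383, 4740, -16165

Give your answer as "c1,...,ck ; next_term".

  a_4 = -3·3 + 1·-1 + -2·-5 + -2·-4 = 8
  a_5 = -3·8 + 1·3 + -2·-1 + -2·-5 = -9
  a_6 = -3·-9 + 1·8 + -2·3 + -2·-1 = 31
  a_7 = -3·31 + 1·-9 + -2·8 + -2·3 = -124
  a_8 = -3·-124 + 1·31 + -2·-9 + -2·8 = 405
  a_9 = -3·405 + 1·-124 + -2·31 + -2·-9 = -1383
  a_10 = -3·-1383 + 1·405 + -2·-124 + -2·31 = 4740
  a_11 = -3·4740 + 1·-1383 + -2·405 + -2·-124 = -16165
  a_12 = -3·-16165 + 1·4740 + -2·-1383 + -2·405 = 55191

-3,1,-2,-2 ; 55191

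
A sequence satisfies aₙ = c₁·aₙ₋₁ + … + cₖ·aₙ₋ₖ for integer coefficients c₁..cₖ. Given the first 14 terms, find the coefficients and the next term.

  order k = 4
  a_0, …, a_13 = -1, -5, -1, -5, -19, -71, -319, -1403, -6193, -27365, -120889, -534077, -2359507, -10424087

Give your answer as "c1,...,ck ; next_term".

4,2,0,-3 ; -46052695

  a_4 = 4·-5 + 2·-1 + 0·-5 + -3·-1 = -19
  a_5 = 4·-19 + 2·-5 + 0·-1 + -3·-5 = -71
  a_6 = 4·-71 + 2·-19 + 0·-5 + -3·-1 = -319
  a_7 = 4·-319 + 2·-71 + 0·-19 + -3·-5 = -1403
  a_8 = 4·-1403 + 2·-319 + 0·-71 + -3·-19 = -6193
  a_9 = 4·-6193 + 2·-1403 + 0·-319 + -3·-71 = -27365
  a_10 = 4·-27365 + 2·-6193 + 0·-1403 + -3·-319 = -120889
  a_11 = 4·-120889 + 2·-27365 + 0·-6193 + -3·-1403 = -534077
  a_12 = 4·-534077 + 2·-120889 + 0·-27365 + -3·-6193 = -2359507
  a_13 = 4·-2359507 + 2·-534077 + 0·-120889 + -3·-27365 = -10424087
  a_14 = 4·-10424087 + 2·-2359507 + 0·-534077 + -3·-120889 = -46052695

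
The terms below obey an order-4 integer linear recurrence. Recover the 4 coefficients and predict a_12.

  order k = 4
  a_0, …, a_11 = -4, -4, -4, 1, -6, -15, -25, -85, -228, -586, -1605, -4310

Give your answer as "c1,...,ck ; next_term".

  a_4 = 2·1 + 1·-4 + 3·-4 + -2·-4 = -6
  a_5 = 2·-6 + 1·1 + 3·-4 + -2·-4 = -15
  a_6 = 2·-15 + 1·-6 + 3·1 + -2·-4 = -25
  a_7 = 2·-25 + 1·-15 + 3·-6 + -2·1 = -85
  a_8 = 2·-85 + 1·-25 + 3·-15 + -2·-6 = -228
  a_9 = 2·-228 + 1·-85 + 3·-25 + -2·-15 = -586
  a_10 = 2·-586 + 1·-228 + 3·-85 + -2·-25 = -1605
  a_11 = 2·-1605 + 1·-586 + 3·-228 + -2·-85 = -4310
  a_12 = 2·-4310 + 1·-1605 + 3·-586 + -2·-228 = -11527

2,1,3,-2 ; -11527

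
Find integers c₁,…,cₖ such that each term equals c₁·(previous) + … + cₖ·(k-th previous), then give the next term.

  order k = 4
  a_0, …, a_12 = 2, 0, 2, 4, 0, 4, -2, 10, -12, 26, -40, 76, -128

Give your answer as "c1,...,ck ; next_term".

  a_4 = -1·4 + 1·2 + 0·0 + 1·2 = 0
  a_5 = -1·0 + 1·4 + 0·2 + 1·0 = 4
  a_6 = -1·4 + 1·0 + 0·4 + 1·2 = -2
  a_7 = -1·-2 + 1·4 + 0·0 + 1·4 = 10
  a_8 = -1·10 + 1·-2 + 0·4 + 1·0 = -12
  a_9 = -1·-12 + 1·10 + 0·-2 + 1·4 = 26
  a_10 = -1·26 + 1·-12 + 0·10 + 1·-2 = -40
  a_11 = -1·-40 + 1·26 + 0·-12 + 1·10 = 76
  a_12 = -1·76 + 1·-40 + 0·26 + 1·-12 = -128
  a_13 = -1·-128 + 1·76 + 0·-40 + 1·26 = 230

-1,1,0,1 ; 230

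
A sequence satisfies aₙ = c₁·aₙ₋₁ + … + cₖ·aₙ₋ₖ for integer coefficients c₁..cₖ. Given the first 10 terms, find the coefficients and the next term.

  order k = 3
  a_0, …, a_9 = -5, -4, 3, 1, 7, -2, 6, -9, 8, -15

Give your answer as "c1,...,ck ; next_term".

  a_3 = 0·3 + 1·-4 + -1·-5 = 1
  a_4 = 0·1 + 1·3 + -1·-4 = 7
  a_5 = 0·7 + 1·1 + -1·3 = -2
  a_6 = 0·-2 + 1·7 + -1·1 = 6
  a_7 = 0·6 + 1·-2 + -1·7 = -9
  a_8 = 0·-9 + 1·6 + -1·-2 = 8
  a_9 = 0·8 + 1·-9 + -1·6 = -15
  a_10 = 0·-15 + 1·8 + -1·-9 = 17

0,1,-1 ; 17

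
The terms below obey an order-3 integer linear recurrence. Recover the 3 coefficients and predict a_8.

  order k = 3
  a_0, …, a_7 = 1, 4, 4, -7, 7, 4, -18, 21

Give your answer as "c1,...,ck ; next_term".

-1,-1,1 ; 1

  a_3 = -1·4 + -1·4 + 1·1 = -7
  a_4 = -1·-7 + -1·4 + 1·4 = 7
  a_5 = -1·7 + -1·-7 + 1·4 = 4
  a_6 = -1·4 + -1·7 + 1·-7 = -18
  a_7 = -1·-18 + -1·4 + 1·7 = 21
  a_8 = -1·21 + -1·-18 + 1·4 = 1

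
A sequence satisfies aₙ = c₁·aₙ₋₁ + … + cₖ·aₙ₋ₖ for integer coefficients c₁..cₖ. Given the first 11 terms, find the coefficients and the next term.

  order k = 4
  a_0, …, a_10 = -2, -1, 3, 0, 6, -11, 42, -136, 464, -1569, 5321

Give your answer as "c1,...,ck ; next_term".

-3,2,2,-1 ; -18037

  a_4 = -3·0 + 2·3 + 2·-1 + -1·-2 = 6
  a_5 = -3·6 + 2·0 + 2·3 + -1·-1 = -11
  a_6 = -3·-11 + 2·6 + 2·0 + -1·3 = 42
  a_7 = -3·42 + 2·-11 + 2·6 + -1·0 = -136
  a_8 = -3·-136 + 2·42 + 2·-11 + -1·6 = 464
  a_9 = -3·464 + 2·-136 + 2·42 + -1·-11 = -1569
  a_10 = -3·-1569 + 2·464 + 2·-136 + -1·42 = 5321
  a_11 = -3·5321 + 2·-1569 + 2·464 + -1·-136 = -18037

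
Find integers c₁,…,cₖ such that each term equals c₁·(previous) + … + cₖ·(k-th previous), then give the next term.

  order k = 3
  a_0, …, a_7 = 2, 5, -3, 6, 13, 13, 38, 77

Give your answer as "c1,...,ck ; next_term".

  a_3 = 1·-3 + 1·5 + 2·2 = 6
  a_4 = 1·6 + 1·-3 + 2·5 = 13
  a_5 = 1·13 + 1·6 + 2·-3 = 13
  a_6 = 1·13 + 1·13 + 2·6 = 38
  a_7 = 1·38 + 1·13 + 2·13 = 77
  a_8 = 1·77 + 1·38 + 2·13 = 141

1,1,2 ; 141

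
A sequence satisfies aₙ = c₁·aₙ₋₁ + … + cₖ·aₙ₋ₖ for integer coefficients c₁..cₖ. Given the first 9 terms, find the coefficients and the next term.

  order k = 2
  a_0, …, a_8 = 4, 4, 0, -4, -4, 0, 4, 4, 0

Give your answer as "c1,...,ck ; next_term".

  a_2 = 1·4 + -1·4 = 0
  a_3 = 1·0 + -1·4 = -4
  a_4 = 1·-4 + -1·0 = -4
  a_5 = 1·-4 + -1·-4 = 0
  a_6 = 1·0 + -1·-4 = 4
  a_7 = 1·4 + -1·0 = 4
  a_8 = 1·4 + -1·4 = 0
  a_9 = 1·0 + -1·4 = -4

1,-1 ; -4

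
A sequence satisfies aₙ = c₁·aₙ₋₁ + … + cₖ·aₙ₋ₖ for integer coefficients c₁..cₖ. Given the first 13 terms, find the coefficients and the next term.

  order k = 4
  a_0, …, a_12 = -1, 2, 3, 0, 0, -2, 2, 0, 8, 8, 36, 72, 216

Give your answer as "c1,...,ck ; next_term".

2,2,-2,2 ; 520

  a_4 = 2·0 + 2·3 + -2·2 + 2·-1 = 0
  a_5 = 2·0 + 2·0 + -2·3 + 2·2 = -2
  a_6 = 2·-2 + 2·0 + -2·0 + 2·3 = 2
  a_7 = 2·2 + 2·-2 + -2·0 + 2·0 = 0
  a_8 = 2·0 + 2·2 + -2·-2 + 2·0 = 8
  a_9 = 2·8 + 2·0 + -2·2 + 2·-2 = 8
  a_10 = 2·8 + 2·8 + -2·0 + 2·2 = 36
  a_11 = 2·36 + 2·8 + -2·8 + 2·0 = 72
  a_12 = 2·72 + 2·36 + -2·8 + 2·8 = 216
  a_13 = 2·216 + 2·72 + -2·36 + 2·8 = 520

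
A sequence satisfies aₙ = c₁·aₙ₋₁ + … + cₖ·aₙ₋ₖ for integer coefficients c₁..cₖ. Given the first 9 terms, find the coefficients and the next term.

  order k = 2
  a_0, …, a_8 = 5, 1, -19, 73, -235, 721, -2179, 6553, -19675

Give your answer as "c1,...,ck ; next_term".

-4,-3 ; 59041

  a_2 = -4·1 + -3·5 = -19
  a_3 = -4·-19 + -3·1 = 73
  a_4 = -4·73 + -3·-19 = -235
  a_5 = -4·-235 + -3·73 = 721
  a_6 = -4·721 + -3·-235 = -2179
  a_7 = -4·-2179 + -3·721 = 6553
  a_8 = -4·6553 + -3·-2179 = -19675
  a_9 = -4·-19675 + -3·6553 = 59041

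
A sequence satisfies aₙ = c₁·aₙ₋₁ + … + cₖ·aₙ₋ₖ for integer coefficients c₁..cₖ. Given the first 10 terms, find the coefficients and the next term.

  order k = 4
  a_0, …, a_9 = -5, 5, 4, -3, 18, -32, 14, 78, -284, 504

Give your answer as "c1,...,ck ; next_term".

  a_4 = -2·-3 + -2·4 + 2·5 + -2·-5 = 18
  a_5 = -2·18 + -2·-3 + 2·4 + -2·5 = -32
  a_6 = -2·-32 + -2·18 + 2·-3 + -2·4 = 14
  a_7 = -2·14 + -2·-32 + 2·18 + -2·-3 = 78
  a_8 = -2·78 + -2·14 + 2·-32 + -2·18 = -284
  a_9 = -2·-284 + -2·78 + 2·14 + -2·-32 = 504
  a_10 = -2·504 + -2·-284 + 2·78 + -2·14 = -312

-2,-2,2,-2 ; -312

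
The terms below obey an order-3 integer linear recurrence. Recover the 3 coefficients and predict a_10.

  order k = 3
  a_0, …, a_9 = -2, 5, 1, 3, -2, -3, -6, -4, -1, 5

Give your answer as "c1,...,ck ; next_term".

  a_3 = 1·1 + 0·5 + -1·-2 = 3
  a_4 = 1·3 + 0·1 + -1·5 = -2
  a_5 = 1·-2 + 0·3 + -1·1 = -3
  a_6 = 1·-3 + 0·-2 + -1·3 = -6
  a_7 = 1·-6 + 0·-3 + -1·-2 = -4
  a_8 = 1·-4 + 0·-6 + -1·-3 = -1
  a_9 = 1·-1 + 0·-4 + -1·-6 = 5
  a_10 = 1·5 + 0·-1 + -1·-4 = 9

1,0,-1 ; 9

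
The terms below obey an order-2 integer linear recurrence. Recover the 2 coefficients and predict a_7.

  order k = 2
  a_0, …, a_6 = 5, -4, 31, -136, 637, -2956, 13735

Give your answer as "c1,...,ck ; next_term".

-4,3 ; -63808

  a_2 = -4·-4 + 3·5 = 31
  a_3 = -4·31 + 3·-4 = -136
  a_4 = -4·-136 + 3·31 = 637
  a_5 = -4·637 + 3·-136 = -2956
  a_6 = -4·-2956 + 3·637 = 13735
  a_7 = -4·13735 + 3·-2956 = -63808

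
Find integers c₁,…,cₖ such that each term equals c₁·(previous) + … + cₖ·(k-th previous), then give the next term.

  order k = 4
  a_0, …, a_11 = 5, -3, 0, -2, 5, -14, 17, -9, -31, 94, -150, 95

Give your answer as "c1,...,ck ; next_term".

-2,-1,3,2 ; 180

  a_4 = -2·-2 + -1·0 + 3·-3 + 2·5 = 5
  a_5 = -2·5 + -1·-2 + 3·0 + 2·-3 = -14
  a_6 = -2·-14 + -1·5 + 3·-2 + 2·0 = 17
  a_7 = -2·17 + -1·-14 + 3·5 + 2·-2 = -9
  a_8 = -2·-9 + -1·17 + 3·-14 + 2·5 = -31
  a_9 = -2·-31 + -1·-9 + 3·17 + 2·-14 = 94
  a_10 = -2·94 + -1·-31 + 3·-9 + 2·17 = -150
  a_11 = -2·-150 + -1·94 + 3·-31 + 2·-9 = 95
  a_12 = -2·95 + -1·-150 + 3·94 + 2·-31 = 180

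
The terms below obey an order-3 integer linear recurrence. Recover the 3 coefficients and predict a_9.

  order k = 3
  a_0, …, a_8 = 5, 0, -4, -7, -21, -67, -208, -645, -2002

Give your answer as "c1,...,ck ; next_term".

  a_3 = 3·-4 + 0·0 + 1·5 = -7
  a_4 = 3·-7 + 0·-4 + 1·0 = -21
  a_5 = 3·-21 + 0·-7 + 1·-4 = -67
  a_6 = 3·-67 + 0·-21 + 1·-7 = -208
  a_7 = 3·-208 + 0·-67 + 1·-21 = -645
  a_8 = 3·-645 + 0·-208 + 1·-67 = -2002
  a_9 = 3·-2002 + 0·-645 + 1·-208 = -6214

3,0,1 ; -6214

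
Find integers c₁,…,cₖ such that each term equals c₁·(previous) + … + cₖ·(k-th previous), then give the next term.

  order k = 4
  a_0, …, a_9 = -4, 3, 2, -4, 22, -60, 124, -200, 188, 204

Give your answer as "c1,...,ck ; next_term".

  a_4 = -3·-4 + -2·2 + 2·3 + -2·-4 = 22
  a_5 = -3·22 + -2·-4 + 2·2 + -2·3 = -60
  a_6 = -3·-60 + -2·22 + 2·-4 + -2·2 = 124
  a_7 = -3·124 + -2·-60 + 2·22 + -2·-4 = -200
  a_8 = -3·-200 + -2·124 + 2·-60 + -2·22 = 188
  a_9 = -3·188 + -2·-200 + 2·124 + -2·-60 = 204
  a_10 = -3·204 + -2·188 + 2·-200 + -2·124 = -1636

-3,-2,2,-2 ; -1636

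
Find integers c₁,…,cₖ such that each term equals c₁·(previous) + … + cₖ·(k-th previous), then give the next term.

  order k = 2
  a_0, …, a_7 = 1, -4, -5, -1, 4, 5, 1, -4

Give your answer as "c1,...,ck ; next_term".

  a_2 = 1·-4 + -1·1 = -5
  a_3 = 1·-5 + -1·-4 = -1
  a_4 = 1·-1 + -1·-5 = 4
  a_5 = 1·4 + -1·-1 = 5
  a_6 = 1·5 + -1·4 = 1
  a_7 = 1·1 + -1·5 = -4
  a_8 = 1·-4 + -1·1 = -5

1,-1 ; -5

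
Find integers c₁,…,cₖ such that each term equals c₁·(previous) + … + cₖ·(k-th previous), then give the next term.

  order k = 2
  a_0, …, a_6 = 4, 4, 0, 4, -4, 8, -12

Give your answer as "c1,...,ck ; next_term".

  a_2 = -1·4 + 1·4 = 0
  a_3 = -1·0 + 1·4 = 4
  a_4 = -1·4 + 1·0 = -4
  a_5 = -1·-4 + 1·4 = 8
  a_6 = -1·8 + 1·-4 = -12
  a_7 = -1·-12 + 1·8 = 20

-1,1 ; 20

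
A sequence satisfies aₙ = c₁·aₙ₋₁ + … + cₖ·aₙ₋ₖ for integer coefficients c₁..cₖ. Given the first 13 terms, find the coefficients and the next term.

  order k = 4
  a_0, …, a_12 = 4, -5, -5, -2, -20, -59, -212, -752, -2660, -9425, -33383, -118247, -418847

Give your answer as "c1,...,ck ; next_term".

  a_4 = 3·-2 + 2·-5 + 0·-5 + -1·4 = -20
  a_5 = 3·-20 + 2·-2 + 0·-5 + -1·-5 = -59
  a_6 = 3·-59 + 2·-20 + 0·-2 + -1·-5 = -212
  a_7 = 3·-212 + 2·-59 + 0·-20 + -1·-2 = -752
  a_8 = 3·-752 + 2·-212 + 0·-59 + -1·-20 = -2660
  a_9 = 3·-2660 + 2·-752 + 0·-212 + -1·-59 = -9425
  a_10 = 3·-9425 + 2·-2660 + 0·-752 + -1·-212 = -33383
  a_11 = 3·-33383 + 2·-9425 + 0·-2660 + -1·-752 = -118247
  a_12 = 3·-118247 + 2·-33383 + 0·-9425 + -1·-2660 = -418847
  a_13 = 3·-418847 + 2·-118247 + 0·-33383 + -1·-9425 = -1483610

3,2,0,-1 ; -1483610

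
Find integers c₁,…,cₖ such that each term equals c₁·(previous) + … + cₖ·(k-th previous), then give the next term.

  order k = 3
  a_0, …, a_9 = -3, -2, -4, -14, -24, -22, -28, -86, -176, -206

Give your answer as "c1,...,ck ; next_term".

2,-3,4 ; -228

  a_3 = 2·-4 + -3·-2 + 4·-3 = -14
  a_4 = 2·-14 + -3·-4 + 4·-2 = -24
  a_5 = 2·-24 + -3·-14 + 4·-4 = -22
  a_6 = 2·-22 + -3·-24 + 4·-14 = -28
  a_7 = 2·-28 + -3·-22 + 4·-24 = -86
  a_8 = 2·-86 + -3·-28 + 4·-22 = -176
  a_9 = 2·-176 + -3·-86 + 4·-28 = -206
  a_10 = 2·-206 + -3·-176 + 4·-86 = -228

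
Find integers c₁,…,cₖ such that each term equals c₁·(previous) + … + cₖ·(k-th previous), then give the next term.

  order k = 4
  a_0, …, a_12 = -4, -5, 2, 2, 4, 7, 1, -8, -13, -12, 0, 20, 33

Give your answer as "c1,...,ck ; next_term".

1,-1,0,-1 ; 25

  a_4 = 1·2 + -1·2 + 0·-5 + -1·-4 = 4
  a_5 = 1·4 + -1·2 + 0·2 + -1·-5 = 7
  a_6 = 1·7 + -1·4 + 0·2 + -1·2 = 1
  a_7 = 1·1 + -1·7 + 0·4 + -1·2 = -8
  a_8 = 1·-8 + -1·1 + 0·7 + -1·4 = -13
  a_9 = 1·-13 + -1·-8 + 0·1 + -1·7 = -12
  a_10 = 1·-12 + -1·-13 + 0·-8 + -1·1 = 0
  a_11 = 1·0 + -1·-12 + 0·-13 + -1·-8 = 20
  a_12 = 1·20 + -1·0 + 0·-12 + -1·-13 = 33
  a_13 = 1·33 + -1·20 + 0·0 + -1·-12 = 25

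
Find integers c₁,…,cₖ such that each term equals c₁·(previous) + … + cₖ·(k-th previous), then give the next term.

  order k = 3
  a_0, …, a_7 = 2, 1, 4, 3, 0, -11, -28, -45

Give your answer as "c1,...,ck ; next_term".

  a_3 = 2·4 + -1·1 + -2·2 = 3
  a_4 = 2·3 + -1·4 + -2·1 = 0
  a_5 = 2·0 + -1·3 + -2·4 = -11
  a_6 = 2·-11 + -1·0 + -2·3 = -28
  a_7 = 2·-28 + -1·-11 + -2·0 = -45
  a_8 = 2·-45 + -1·-28 + -2·-11 = -40

2,-1,-2 ; -40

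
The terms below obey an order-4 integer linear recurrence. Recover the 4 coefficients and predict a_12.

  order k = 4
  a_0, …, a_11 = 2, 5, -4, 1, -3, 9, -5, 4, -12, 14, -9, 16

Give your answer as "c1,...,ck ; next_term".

  a_4 = 0·1 + 0·-4 + -1·5 + 1·2 = -3
  a_5 = 0·-3 + 0·1 + -1·-4 + 1·5 = 9
  a_6 = 0·9 + 0·-3 + -1·1 + 1·-4 = -5
  a_7 = 0·-5 + 0·9 + -1·-3 + 1·1 = 4
  a_8 = 0·4 + 0·-5 + -1·9 + 1·-3 = -12
  a_9 = 0·-12 + 0·4 + -1·-5 + 1·9 = 14
  a_10 = 0·14 + 0·-12 + -1·4 + 1·-5 = -9
  a_11 = 0·-9 + 0·14 + -1·-12 + 1·4 = 16
  a_12 = 0·16 + 0·-9 + -1·14 + 1·-12 = -26

0,0,-1,1 ; -26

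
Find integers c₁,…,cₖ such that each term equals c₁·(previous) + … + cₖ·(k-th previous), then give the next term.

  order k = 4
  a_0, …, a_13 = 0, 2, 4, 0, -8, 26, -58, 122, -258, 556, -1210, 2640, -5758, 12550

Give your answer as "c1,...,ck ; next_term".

  a_4 = -3·0 + -2·4 + 0·2 + 1·0 = -8
  a_5 = -3·-8 + -2·0 + 0·4 + 1·2 = 26
  a_6 = -3·26 + -2·-8 + 0·0 + 1·4 = -58
  a_7 = -3·-58 + -2·26 + 0·-8 + 1·0 = 122
  a_8 = -3·122 + -2·-58 + 0·26 + 1·-8 = -258
  a_9 = -3·-258 + -2·122 + 0·-58 + 1·26 = 556
  a_10 = -3·556 + -2·-258 + 0·122 + 1·-58 = -1210
  a_11 = -3·-1210 + -2·556 + 0·-258 + 1·122 = 2640
  a_12 = -3·2640 + -2·-1210 + 0·556 + 1·-258 = -5758
  a_13 = -3·-5758 + -2·2640 + 0·-1210 + 1·556 = 12550
  a_14 = -3·12550 + -2·-5758 + 0·2640 + 1·-1210 = -27344

-3,-2,0,1 ; -27344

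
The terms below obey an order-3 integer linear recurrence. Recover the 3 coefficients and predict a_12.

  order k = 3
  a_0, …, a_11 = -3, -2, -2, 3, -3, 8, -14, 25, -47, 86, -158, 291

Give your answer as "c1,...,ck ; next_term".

  a_3 = -1·-2 + 1·-2 + -1·-3 = 3
  a_4 = -1·3 + 1·-2 + -1·-2 = -3
  a_5 = -1·-3 + 1·3 + -1·-2 = 8
  a_6 = -1·8 + 1·-3 + -1·3 = -14
  a_7 = -1·-14 + 1·8 + -1·-3 = 25
  a_8 = -1·25 + 1·-14 + -1·8 = -47
  a_9 = -1·-47 + 1·25 + -1·-14 = 86
  a_10 = -1·86 + 1·-47 + -1·25 = -158
  a_11 = -1·-158 + 1·86 + -1·-47 = 291
  a_12 = -1·291 + 1·-158 + -1·86 = -535

-1,1,-1 ; -535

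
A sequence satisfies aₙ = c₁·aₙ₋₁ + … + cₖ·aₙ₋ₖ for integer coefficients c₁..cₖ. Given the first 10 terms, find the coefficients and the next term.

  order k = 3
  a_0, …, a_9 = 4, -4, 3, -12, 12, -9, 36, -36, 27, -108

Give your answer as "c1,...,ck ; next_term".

0,0,-3 ; 108

  a_3 = 0·3 + 0·-4 + -3·4 = -12
  a_4 = 0·-12 + 0·3 + -3·-4 = 12
  a_5 = 0·12 + 0·-12 + -3·3 = -9
  a_6 = 0·-9 + 0·12 + -3·-12 = 36
  a_7 = 0·36 + 0·-9 + -3·12 = -36
  a_8 = 0·-36 + 0·36 + -3·-9 = 27
  a_9 = 0·27 + 0·-36 + -3·36 = -108
  a_10 = 0·-108 + 0·27 + -3·-36 = 108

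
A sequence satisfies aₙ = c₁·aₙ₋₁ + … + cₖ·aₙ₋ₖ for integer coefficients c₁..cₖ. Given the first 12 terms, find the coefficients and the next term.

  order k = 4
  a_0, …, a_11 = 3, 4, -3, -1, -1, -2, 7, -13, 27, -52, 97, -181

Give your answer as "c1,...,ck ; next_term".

  a_4 = -2·-1 + 0·-3 + 0·4 + -1·3 = -1
  a_5 = -2·-1 + 0·-1 + 0·-3 + -1·4 = -2
  a_6 = -2·-2 + 0·-1 + 0·-1 + -1·-3 = 7
  a_7 = -2·7 + 0·-2 + 0·-1 + -1·-1 = -13
  a_8 = -2·-13 + 0·7 + 0·-2 + -1·-1 = 27
  a_9 = -2·27 + 0·-13 + 0·7 + -1·-2 = -52
  a_10 = -2·-52 + 0·27 + 0·-13 + -1·7 = 97
  a_11 = -2·97 + 0·-52 + 0·27 + -1·-13 = -181
  a_12 = -2·-181 + 0·97 + 0·-52 + -1·27 = 335

-2,0,0,-1 ; 335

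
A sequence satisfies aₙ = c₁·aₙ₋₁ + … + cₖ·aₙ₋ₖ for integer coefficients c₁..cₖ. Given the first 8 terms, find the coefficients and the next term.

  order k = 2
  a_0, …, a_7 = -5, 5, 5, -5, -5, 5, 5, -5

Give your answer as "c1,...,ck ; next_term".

0,-1 ; -5

  a_2 = 0·5 + -1·-5 = 5
  a_3 = 0·5 + -1·5 = -5
  a_4 = 0·-5 + -1·5 = -5
  a_5 = 0·-5 + -1·-5 = 5
  a_6 = 0·5 + -1·-5 = 5
  a_7 = 0·5 + -1·5 = -5
  a_8 = 0·-5 + -1·5 = -5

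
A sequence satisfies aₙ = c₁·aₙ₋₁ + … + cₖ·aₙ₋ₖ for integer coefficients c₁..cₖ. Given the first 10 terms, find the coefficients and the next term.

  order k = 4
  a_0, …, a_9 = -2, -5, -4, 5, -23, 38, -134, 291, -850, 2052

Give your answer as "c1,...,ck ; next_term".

-1,4,0,1 ; -5586

  a_4 = -1·5 + 4·-4 + 0·-5 + 1·-2 = -23
  a_5 = -1·-23 + 4·5 + 0·-4 + 1·-5 = 38
  a_6 = -1·38 + 4·-23 + 0·5 + 1·-4 = -134
  a_7 = -1·-134 + 4·38 + 0·-23 + 1·5 = 291
  a_8 = -1·291 + 4·-134 + 0·38 + 1·-23 = -850
  a_9 = -1·-850 + 4·291 + 0·-134 + 1·38 = 2052
  a_10 = -1·2052 + 4·-850 + 0·291 + 1·-134 = -5586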